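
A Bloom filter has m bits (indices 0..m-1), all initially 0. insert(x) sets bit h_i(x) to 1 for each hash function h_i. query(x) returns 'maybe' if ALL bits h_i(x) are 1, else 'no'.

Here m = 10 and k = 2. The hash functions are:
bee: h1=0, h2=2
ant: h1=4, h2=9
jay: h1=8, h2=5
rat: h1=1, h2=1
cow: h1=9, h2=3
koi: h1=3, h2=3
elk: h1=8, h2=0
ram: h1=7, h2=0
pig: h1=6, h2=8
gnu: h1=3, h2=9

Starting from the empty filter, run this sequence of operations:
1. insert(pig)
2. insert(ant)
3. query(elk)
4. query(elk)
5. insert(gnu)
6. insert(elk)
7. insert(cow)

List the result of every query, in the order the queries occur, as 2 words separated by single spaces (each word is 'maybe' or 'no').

Start: bits=0000000000
Op 1: insert pig -> sets bits 6 8 -> bits=0000001010
Op 2: insert ant -> sets bits 4 9 -> bits=0000101011
Op 3: query elk -> checks bit0=0, bit8=1 (has a 0) -> no
Op 4: query elk -> checks bit0=0, bit8=1 (has a 0) -> no
Op 5: insert gnu -> sets bits 3 9 -> bits=0001101011
Op 6: insert elk -> sets bits 0 8 -> bits=1001101011
Op 7: insert cow -> sets bits 3 9 -> bits=1001101011
Query results in order: no no

Answer: no no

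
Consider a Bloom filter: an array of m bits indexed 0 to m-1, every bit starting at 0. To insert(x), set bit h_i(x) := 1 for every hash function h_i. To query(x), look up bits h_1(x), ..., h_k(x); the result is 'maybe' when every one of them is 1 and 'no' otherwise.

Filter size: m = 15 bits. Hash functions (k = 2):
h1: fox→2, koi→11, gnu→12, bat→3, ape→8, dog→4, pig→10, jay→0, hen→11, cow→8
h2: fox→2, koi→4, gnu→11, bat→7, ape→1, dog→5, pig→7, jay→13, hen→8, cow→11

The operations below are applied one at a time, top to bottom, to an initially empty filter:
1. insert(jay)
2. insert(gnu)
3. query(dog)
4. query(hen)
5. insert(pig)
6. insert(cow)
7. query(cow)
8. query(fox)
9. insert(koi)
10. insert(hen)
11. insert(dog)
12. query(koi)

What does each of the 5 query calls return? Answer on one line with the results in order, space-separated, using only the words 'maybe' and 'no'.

Answer: no no maybe no maybe

Derivation:
Start: bits=000000000000000
Op 1: insert jay -> sets bits 0 13 -> bits=100000000000010
Op 2: insert gnu -> sets bits 11 12 -> bits=100000000001110
Op 3: query dog -> checks bit4=0, bit5=0 (has a 0) -> no
Op 4: query hen -> checks bit8=0, bit11=1 (has a 0) -> no
Op 5: insert pig -> sets bits 7 10 -> bits=100000010011110
Op 6: insert cow -> sets bits 8 11 -> bits=100000011011110
Op 7: query cow -> checks bit8=1, bit11=1 (all 1) -> maybe
Op 8: query fox -> checks bit2=0 (has a 0) -> no
Op 9: insert koi -> sets bits 4 11 -> bits=100010011011110
Op 10: insert hen -> sets bits 8 11 -> bits=100010011011110
Op 11: insert dog -> sets bits 4 5 -> bits=100011011011110
Op 12: query koi -> checks bit4=1, bit11=1 (all 1) -> maybe
Query results in order: no no maybe no maybe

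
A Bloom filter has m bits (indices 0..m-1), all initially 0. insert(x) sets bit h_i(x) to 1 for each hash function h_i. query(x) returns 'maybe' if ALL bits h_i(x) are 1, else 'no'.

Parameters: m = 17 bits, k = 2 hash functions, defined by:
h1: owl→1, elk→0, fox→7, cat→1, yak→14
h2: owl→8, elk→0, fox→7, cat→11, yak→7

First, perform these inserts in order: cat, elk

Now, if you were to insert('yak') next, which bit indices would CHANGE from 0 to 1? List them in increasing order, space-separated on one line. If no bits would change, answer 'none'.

Start: bits=00000000000000000
After insert 'cat': sets bits 1 11 -> bits=01000000000100000
After insert 'elk': sets bits 0 -> bits=11000000000100000
insert 'yak' would touch bits 7 14; currently bit7=0, bit14=0
Bits that are 0 among those (would change 0->1): 7 14

Answer: 7 14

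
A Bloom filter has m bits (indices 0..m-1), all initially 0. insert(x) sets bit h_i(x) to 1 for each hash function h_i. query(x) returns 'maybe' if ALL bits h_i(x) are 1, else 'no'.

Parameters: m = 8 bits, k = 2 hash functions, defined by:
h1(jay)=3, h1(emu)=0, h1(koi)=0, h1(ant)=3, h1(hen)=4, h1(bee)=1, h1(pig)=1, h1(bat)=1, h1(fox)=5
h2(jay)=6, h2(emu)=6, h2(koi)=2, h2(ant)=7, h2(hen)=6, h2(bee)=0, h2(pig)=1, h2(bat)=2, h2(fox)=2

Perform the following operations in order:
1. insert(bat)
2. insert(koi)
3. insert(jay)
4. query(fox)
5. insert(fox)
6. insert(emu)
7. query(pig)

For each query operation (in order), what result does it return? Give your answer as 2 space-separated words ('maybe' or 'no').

Answer: no maybe

Derivation:
Start: bits=00000000
Op 1: insert bat -> sets bits 1 2 -> bits=01100000
Op 2: insert koi -> sets bits 0 2 -> bits=11100000
Op 3: insert jay -> sets bits 3 6 -> bits=11110010
Op 4: query fox -> checks bit2=1, bit5=0 (has a 0) -> no
Op 5: insert fox -> sets bits 2 5 -> bits=11110110
Op 6: insert emu -> sets bits 0 6 -> bits=11110110
Op 7: query pig -> checks bit1=1 (all 1) -> maybe
Query results in order: no maybe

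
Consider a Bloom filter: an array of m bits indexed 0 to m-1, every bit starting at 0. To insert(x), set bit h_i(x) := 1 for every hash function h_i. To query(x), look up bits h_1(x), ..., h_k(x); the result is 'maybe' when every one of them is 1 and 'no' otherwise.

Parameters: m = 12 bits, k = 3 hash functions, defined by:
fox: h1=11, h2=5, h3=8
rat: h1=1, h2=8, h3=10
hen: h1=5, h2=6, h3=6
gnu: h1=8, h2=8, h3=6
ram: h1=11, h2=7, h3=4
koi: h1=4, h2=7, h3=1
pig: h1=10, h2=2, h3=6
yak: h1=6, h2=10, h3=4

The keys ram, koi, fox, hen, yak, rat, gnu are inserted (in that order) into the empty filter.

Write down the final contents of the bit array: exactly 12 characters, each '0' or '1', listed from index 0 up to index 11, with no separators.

Answer: 010011111011

Derivation:
Start: bits=000000000000
After insert 'ram': sets bits 4 7 11 -> bits=000010010001
After insert 'koi': sets bits 1 4 7 -> bits=010010010001
After insert 'fox': sets bits 5 8 11 -> bits=010011011001
After insert 'hen': sets bits 5 6 -> bits=010011111001
After insert 'yak': sets bits 4 6 10 -> bits=010011111011
After insert 'rat': sets bits 1 8 10 -> bits=010011111011
After insert 'gnu': sets bits 6 8 -> bits=010011111011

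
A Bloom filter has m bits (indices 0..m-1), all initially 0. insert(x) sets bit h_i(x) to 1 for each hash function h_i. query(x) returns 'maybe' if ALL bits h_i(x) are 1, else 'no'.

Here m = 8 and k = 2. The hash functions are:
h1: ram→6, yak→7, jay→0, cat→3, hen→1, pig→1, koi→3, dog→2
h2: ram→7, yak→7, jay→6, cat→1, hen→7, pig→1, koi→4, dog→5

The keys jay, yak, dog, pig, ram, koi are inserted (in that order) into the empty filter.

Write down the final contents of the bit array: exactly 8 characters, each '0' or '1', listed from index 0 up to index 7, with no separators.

Answer: 11111111

Derivation:
Start: bits=00000000
After insert 'jay': sets bits 0 6 -> bits=10000010
After insert 'yak': sets bits 7 -> bits=10000011
After insert 'dog': sets bits 2 5 -> bits=10100111
After insert 'pig': sets bits 1 -> bits=11100111
After insert 'ram': sets bits 6 7 -> bits=11100111
After insert 'koi': sets bits 3 4 -> bits=11111111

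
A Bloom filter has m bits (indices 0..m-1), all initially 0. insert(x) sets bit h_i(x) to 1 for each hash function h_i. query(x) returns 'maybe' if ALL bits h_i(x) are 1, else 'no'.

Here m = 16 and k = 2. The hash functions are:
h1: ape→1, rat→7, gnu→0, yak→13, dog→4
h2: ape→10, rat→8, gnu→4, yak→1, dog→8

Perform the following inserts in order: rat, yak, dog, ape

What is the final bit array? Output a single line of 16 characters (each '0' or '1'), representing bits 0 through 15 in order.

Start: bits=0000000000000000
After insert 'rat': sets bits 7 8 -> bits=0000000110000000
After insert 'yak': sets bits 1 13 -> bits=0100000110000100
After insert 'dog': sets bits 4 8 -> bits=0100100110000100
After insert 'ape': sets bits 1 10 -> bits=0100100110100100

Answer: 0100100110100100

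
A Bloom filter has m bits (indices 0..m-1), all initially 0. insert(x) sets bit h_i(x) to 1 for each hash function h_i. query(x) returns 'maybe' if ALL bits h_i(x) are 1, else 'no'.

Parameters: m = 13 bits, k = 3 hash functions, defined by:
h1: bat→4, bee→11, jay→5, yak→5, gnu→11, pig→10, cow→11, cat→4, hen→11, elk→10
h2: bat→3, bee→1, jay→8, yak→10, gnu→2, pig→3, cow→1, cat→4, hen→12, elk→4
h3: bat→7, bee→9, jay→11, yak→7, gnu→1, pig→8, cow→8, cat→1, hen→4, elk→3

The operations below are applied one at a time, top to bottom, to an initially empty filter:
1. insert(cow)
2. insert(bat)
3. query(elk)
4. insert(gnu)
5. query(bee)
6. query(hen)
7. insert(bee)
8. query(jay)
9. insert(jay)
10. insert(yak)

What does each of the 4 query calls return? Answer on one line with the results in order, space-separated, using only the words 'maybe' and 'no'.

Start: bits=0000000000000
Op 1: insert cow -> sets bits 1 8 11 -> bits=0100000010010
Op 2: insert bat -> sets bits 3 4 7 -> bits=0101100110010
Op 3: query elk -> checks bit3=1, bit4=1, bit10=0 (has a 0) -> no
Op 4: insert gnu -> sets bits 1 2 11 -> bits=0111100110010
Op 5: query bee -> checks bit1=1, bit9=0, bit11=1 (has a 0) -> no
Op 6: query hen -> checks bit4=1, bit11=1, bit12=0 (has a 0) -> no
Op 7: insert bee -> sets bits 1 9 11 -> bits=0111100111010
Op 8: query jay -> checks bit5=0, bit8=1, bit11=1 (has a 0) -> no
Op 9: insert jay -> sets bits 5 8 11 -> bits=0111110111010
Op 10: insert yak -> sets bits 5 7 10 -> bits=0111110111110
Query results in order: no no no no

Answer: no no no no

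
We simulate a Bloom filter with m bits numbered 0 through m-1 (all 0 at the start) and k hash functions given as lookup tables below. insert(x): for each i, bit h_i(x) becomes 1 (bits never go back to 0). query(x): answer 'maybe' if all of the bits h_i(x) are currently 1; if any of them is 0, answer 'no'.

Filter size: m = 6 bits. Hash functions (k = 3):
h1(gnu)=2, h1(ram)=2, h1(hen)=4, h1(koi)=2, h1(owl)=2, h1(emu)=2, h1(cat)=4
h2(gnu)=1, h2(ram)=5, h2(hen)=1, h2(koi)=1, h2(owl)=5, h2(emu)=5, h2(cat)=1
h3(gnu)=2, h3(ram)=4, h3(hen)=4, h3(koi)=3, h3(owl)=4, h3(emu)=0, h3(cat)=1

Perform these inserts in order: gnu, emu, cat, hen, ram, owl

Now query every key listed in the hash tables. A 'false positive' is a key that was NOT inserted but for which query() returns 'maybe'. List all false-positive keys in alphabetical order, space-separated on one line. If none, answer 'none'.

Answer: none

Derivation:
Start: bits=000000
After insert 'gnu': sets bits 1 2 -> bits=011000
After insert 'emu': sets bits 0 2 5 -> bits=111001
After insert 'cat': sets bits 1 4 -> bits=111011
After insert 'hen': sets bits 1 4 -> bits=111011
After insert 'ram': sets bits 2 4 5 -> bits=111011
After insert 'owl': sets bits 2 4 5 -> bits=111011
Not inserted: koi — query each against bits=111011:
query koi: checks bit1=1, bit2=1, bit3=0 (has a 0) -> no => not a false positive
False positives (alphabetical): none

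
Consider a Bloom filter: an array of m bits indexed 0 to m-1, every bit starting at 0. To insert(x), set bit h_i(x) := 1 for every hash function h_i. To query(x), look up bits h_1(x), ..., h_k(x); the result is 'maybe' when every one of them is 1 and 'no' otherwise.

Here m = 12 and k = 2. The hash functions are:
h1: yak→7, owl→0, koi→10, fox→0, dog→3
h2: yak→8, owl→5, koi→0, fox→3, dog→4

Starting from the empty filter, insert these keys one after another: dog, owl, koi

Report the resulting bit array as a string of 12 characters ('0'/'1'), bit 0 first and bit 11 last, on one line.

Answer: 100111000010

Derivation:
Start: bits=000000000000
After insert 'dog': sets bits 3 4 -> bits=000110000000
After insert 'owl': sets bits 0 5 -> bits=100111000000
After insert 'koi': sets bits 0 10 -> bits=100111000010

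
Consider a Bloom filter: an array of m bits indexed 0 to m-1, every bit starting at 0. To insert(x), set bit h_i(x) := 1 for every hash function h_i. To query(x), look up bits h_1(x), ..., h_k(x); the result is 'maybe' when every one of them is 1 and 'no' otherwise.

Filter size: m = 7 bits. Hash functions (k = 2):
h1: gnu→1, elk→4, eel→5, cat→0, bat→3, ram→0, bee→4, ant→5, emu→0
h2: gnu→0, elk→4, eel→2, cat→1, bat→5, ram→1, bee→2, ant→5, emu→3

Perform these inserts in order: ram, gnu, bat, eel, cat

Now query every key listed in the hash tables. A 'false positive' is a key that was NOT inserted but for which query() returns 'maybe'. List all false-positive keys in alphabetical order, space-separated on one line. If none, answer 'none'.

Start: bits=0000000
After insert 'ram': sets bits 0 1 -> bits=1100000
After insert 'gnu': sets bits 0 1 -> bits=1100000
After insert 'bat': sets bits 3 5 -> bits=1101010
After insert 'eel': sets bits 2 5 -> bits=1111010
After insert 'cat': sets bits 0 1 -> bits=1111010
Not inserted: ant bee elk emu — query each against bits=1111010:
query ant: checks bit5=1 (all 1) -> maybe => FALSE POSITIVE
query bee: checks bit2=1, bit4=0 (has a 0) -> no => not a false positive
query elk: checks bit4=0 (has a 0) -> no => not a false positive
query emu: checks bit0=1, bit3=1 (all 1) -> maybe => FALSE POSITIVE
False positives (alphabetical): ant emu

Answer: ant emu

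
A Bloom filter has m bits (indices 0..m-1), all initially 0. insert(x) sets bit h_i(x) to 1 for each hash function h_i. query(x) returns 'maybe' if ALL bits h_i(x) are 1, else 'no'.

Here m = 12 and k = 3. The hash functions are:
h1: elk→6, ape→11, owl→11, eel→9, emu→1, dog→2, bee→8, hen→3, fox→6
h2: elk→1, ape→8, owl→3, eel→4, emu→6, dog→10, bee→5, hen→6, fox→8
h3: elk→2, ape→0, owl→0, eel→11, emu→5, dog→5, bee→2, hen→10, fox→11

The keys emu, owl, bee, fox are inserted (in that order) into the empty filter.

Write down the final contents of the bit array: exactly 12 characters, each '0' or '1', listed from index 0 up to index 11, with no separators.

Answer: 111101101001

Derivation:
Start: bits=000000000000
After insert 'emu': sets bits 1 5 6 -> bits=010001100000
After insert 'owl': sets bits 0 3 11 -> bits=110101100001
After insert 'bee': sets bits 2 5 8 -> bits=111101101001
After insert 'fox': sets bits 6 8 11 -> bits=111101101001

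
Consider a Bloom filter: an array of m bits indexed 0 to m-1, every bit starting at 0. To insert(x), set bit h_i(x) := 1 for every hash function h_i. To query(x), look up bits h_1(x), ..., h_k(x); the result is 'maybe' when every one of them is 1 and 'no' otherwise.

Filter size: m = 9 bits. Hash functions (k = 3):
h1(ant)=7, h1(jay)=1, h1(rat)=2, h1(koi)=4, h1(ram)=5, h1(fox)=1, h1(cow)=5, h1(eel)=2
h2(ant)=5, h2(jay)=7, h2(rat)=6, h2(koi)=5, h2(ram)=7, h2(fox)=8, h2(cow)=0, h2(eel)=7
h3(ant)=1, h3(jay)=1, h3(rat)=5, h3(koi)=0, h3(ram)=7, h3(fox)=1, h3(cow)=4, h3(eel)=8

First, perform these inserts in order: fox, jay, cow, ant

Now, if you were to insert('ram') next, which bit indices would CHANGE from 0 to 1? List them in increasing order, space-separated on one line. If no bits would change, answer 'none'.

Answer: none

Derivation:
Start: bits=000000000
After insert 'fox': sets bits 1 8 -> bits=010000001
After insert 'jay': sets bits 1 7 -> bits=010000011
After insert 'cow': sets bits 0 4 5 -> bits=110011011
After insert 'ant': sets bits 1 5 7 -> bits=110011011
insert 'ram' would touch bits 5 7; currently bit5=1, bit7=1
Bits that are 0 among those (would change 0->1): none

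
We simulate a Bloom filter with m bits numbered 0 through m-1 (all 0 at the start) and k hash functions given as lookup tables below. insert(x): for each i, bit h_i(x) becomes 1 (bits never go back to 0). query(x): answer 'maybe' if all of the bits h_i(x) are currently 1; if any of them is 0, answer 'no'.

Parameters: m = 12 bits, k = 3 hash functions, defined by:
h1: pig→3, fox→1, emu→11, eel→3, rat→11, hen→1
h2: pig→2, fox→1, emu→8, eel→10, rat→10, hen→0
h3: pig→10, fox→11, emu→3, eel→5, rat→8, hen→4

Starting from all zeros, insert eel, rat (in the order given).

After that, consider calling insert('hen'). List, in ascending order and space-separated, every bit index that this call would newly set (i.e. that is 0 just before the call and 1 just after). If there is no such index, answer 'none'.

Start: bits=000000000000
After insert 'eel': sets bits 3 5 10 -> bits=000101000010
After insert 'rat': sets bits 8 10 11 -> bits=000101001011
insert 'hen' would touch bits 0 1 4; currently bit0=0, bit1=0, bit4=0
Bits that are 0 among those (would change 0->1): 0 1 4

Answer: 0 1 4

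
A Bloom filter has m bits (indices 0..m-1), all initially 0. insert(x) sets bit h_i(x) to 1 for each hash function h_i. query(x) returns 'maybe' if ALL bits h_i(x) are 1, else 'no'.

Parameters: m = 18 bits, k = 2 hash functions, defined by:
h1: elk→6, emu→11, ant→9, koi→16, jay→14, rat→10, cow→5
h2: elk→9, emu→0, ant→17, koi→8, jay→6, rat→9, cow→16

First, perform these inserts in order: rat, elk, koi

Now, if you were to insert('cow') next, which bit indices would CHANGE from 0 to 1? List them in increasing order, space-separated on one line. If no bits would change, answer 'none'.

Start: bits=000000000000000000
After insert 'rat': sets bits 9 10 -> bits=000000000110000000
After insert 'elk': sets bits 6 9 -> bits=000000100110000000
After insert 'koi': sets bits 8 16 -> bits=000000101110000010
insert 'cow' would touch bits 5 16; currently bit5=0, bit16=1
Bits that are 0 among those (would change 0->1): 5

Answer: 5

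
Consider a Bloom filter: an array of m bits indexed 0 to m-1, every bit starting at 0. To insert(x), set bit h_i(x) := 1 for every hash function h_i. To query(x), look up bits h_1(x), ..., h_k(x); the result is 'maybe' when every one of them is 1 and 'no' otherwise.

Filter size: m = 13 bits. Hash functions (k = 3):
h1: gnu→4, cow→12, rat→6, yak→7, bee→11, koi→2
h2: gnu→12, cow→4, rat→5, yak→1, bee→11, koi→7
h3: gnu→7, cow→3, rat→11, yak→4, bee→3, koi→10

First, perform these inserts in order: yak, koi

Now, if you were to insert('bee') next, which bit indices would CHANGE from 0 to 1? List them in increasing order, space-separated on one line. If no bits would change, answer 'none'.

Start: bits=0000000000000
After insert 'yak': sets bits 1 4 7 -> bits=0100100100000
After insert 'koi': sets bits 2 7 10 -> bits=0110100100100
insert 'bee' would touch bits 3 11; currently bit3=0, bit11=0
Bits that are 0 among those (would change 0->1): 3 11

Answer: 3 11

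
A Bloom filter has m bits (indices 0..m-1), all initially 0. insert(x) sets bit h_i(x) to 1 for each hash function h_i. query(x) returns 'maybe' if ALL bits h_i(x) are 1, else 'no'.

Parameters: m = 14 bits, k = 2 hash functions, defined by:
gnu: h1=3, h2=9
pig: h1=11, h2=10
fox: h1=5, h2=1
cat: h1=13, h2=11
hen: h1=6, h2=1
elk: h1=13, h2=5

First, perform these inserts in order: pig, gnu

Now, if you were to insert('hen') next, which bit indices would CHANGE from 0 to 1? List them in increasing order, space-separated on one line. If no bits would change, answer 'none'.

Start: bits=00000000000000
After insert 'pig': sets bits 10 11 -> bits=00000000001100
After insert 'gnu': sets bits 3 9 -> bits=00010000011100
insert 'hen' would touch bits 1 6; currently bit1=0, bit6=0
Bits that are 0 among those (would change 0->1): 1 6

Answer: 1 6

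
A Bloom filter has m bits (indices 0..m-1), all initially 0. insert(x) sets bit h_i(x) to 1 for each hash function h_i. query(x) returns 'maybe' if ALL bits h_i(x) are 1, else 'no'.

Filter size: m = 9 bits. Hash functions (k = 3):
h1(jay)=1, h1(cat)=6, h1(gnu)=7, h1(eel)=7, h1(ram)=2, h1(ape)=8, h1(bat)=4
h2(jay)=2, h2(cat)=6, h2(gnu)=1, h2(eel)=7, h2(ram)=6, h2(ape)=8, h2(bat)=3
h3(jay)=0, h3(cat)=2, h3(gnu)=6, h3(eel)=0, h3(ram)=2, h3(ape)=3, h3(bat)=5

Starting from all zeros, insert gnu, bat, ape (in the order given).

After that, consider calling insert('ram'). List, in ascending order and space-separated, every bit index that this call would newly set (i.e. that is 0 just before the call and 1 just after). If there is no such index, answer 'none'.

Start: bits=000000000
After insert 'gnu': sets bits 1 6 7 -> bits=010000110
After insert 'bat': sets bits 3 4 5 -> bits=010111110
After insert 'ape': sets bits 3 8 -> bits=010111111
insert 'ram' would touch bits 2 6; currently bit2=0, bit6=1
Bits that are 0 among those (would change 0->1): 2

Answer: 2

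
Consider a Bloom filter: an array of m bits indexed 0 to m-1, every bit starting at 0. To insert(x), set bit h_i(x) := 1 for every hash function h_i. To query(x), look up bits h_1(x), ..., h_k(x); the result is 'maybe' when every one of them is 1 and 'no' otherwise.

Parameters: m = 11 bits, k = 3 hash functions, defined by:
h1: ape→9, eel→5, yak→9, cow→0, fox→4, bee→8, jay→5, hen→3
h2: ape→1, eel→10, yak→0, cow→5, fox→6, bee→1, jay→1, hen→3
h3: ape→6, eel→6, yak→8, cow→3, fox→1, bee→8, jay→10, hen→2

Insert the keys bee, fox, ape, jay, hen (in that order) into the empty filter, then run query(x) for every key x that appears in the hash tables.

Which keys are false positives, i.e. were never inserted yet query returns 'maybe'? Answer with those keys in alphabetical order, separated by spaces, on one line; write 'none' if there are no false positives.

Answer: eel

Derivation:
Start: bits=00000000000
After insert 'bee': sets bits 1 8 -> bits=01000000100
After insert 'fox': sets bits 1 4 6 -> bits=01001010100
After insert 'ape': sets bits 1 6 9 -> bits=01001010110
After insert 'jay': sets bits 1 5 10 -> bits=01001110111
After insert 'hen': sets bits 2 3 -> bits=01111110111
Not inserted: cow eel yak — query each against bits=01111110111:
query cow: checks bit0=0, bit3=1, bit5=1 (has a 0) -> no => not a false positive
query eel: checks bit5=1, bit6=1, bit10=1 (all 1) -> maybe => FALSE POSITIVE
query yak: checks bit0=0, bit8=1, bit9=1 (has a 0) -> no => not a false positive
False positives (alphabetical): eel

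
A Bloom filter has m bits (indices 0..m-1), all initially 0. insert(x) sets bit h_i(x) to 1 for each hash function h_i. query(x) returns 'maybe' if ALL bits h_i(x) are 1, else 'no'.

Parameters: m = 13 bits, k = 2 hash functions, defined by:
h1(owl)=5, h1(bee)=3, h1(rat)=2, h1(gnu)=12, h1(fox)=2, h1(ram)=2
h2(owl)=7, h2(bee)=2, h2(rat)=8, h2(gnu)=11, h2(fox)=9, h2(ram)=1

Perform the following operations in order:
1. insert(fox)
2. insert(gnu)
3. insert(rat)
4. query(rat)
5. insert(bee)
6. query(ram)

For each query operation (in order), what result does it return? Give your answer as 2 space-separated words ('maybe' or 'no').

Answer: maybe no

Derivation:
Start: bits=0000000000000
Op 1: insert fox -> sets bits 2 9 -> bits=0010000001000
Op 2: insert gnu -> sets bits 11 12 -> bits=0010000001011
Op 3: insert rat -> sets bits 2 8 -> bits=0010000011011
Op 4: query rat -> checks bit2=1, bit8=1 (all 1) -> maybe
Op 5: insert bee -> sets bits 2 3 -> bits=0011000011011
Op 6: query ram -> checks bit1=0, bit2=1 (has a 0) -> no
Query results in order: maybe no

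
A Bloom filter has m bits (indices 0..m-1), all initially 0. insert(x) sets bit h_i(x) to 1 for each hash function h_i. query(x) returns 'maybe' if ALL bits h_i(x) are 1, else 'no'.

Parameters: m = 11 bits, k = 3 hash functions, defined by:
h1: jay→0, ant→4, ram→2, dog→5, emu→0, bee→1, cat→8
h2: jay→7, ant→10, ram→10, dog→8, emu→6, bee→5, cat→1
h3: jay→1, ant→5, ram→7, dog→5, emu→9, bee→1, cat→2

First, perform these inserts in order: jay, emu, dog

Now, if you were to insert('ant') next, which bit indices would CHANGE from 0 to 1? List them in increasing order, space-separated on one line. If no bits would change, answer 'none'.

Start: bits=00000000000
After insert 'jay': sets bits 0 1 7 -> bits=11000001000
After insert 'emu': sets bits 0 6 9 -> bits=11000011010
After insert 'dog': sets bits 5 8 -> bits=11000111110
insert 'ant' would touch bits 4 5 10; currently bit4=0, bit5=1, bit10=0
Bits that are 0 among those (would change 0->1): 4 10

Answer: 4 10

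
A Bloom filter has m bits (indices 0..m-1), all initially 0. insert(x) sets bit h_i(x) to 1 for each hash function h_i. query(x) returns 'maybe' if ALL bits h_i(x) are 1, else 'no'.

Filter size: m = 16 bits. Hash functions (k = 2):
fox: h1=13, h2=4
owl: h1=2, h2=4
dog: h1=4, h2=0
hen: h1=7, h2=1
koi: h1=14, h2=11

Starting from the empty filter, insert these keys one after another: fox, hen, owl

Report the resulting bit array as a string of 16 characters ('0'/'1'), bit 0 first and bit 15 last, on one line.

Answer: 0110100100000100

Derivation:
Start: bits=0000000000000000
After insert 'fox': sets bits 4 13 -> bits=0000100000000100
After insert 'hen': sets bits 1 7 -> bits=0100100100000100
After insert 'owl': sets bits 2 4 -> bits=0110100100000100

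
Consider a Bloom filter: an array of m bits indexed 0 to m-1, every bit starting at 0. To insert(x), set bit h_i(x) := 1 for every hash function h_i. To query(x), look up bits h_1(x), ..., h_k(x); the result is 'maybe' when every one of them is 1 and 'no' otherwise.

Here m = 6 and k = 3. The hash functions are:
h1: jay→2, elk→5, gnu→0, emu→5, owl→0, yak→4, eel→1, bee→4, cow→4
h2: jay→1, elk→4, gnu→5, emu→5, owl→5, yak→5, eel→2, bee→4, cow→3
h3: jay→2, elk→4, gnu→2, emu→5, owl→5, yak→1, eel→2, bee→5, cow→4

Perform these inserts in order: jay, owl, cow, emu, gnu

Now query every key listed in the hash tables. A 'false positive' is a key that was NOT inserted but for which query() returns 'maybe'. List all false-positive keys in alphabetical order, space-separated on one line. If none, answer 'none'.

Answer: bee eel elk yak

Derivation:
Start: bits=000000
After insert 'jay': sets bits 1 2 -> bits=011000
After insert 'owl': sets bits 0 5 -> bits=111001
After insert 'cow': sets bits 3 4 -> bits=111111
After insert 'emu': sets bits 5 -> bits=111111
After insert 'gnu': sets bits 0 2 5 -> bits=111111
Not inserted: bee eel elk yak — query each against bits=111111:
query bee: checks bit4=1, bit5=1 (all 1) -> maybe => FALSE POSITIVE
query eel: checks bit1=1, bit2=1 (all 1) -> maybe => FALSE POSITIVE
query elk: checks bit4=1, bit5=1 (all 1) -> maybe => FALSE POSITIVE
query yak: checks bit1=1, bit4=1, bit5=1 (all 1) -> maybe => FALSE POSITIVE
False positives (alphabetical): bee eel elk yak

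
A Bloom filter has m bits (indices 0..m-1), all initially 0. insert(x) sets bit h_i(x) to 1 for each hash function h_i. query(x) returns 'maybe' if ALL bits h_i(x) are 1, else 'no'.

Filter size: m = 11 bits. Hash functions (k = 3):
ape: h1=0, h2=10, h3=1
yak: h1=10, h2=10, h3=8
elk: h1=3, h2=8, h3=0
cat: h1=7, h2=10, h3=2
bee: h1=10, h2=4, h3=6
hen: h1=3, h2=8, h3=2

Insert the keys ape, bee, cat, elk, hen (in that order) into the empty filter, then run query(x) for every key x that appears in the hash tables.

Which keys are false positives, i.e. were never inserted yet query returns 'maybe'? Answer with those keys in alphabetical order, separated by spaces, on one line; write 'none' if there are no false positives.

Start: bits=00000000000
After insert 'ape': sets bits 0 1 10 -> bits=11000000001
After insert 'bee': sets bits 4 6 10 -> bits=11001010001
After insert 'cat': sets bits 2 7 10 -> bits=11101011001
After insert 'elk': sets bits 0 3 8 -> bits=11111011101
After insert 'hen': sets bits 2 3 8 -> bits=11111011101
Not inserted: yak — query each against bits=11111011101:
query yak: checks bit8=1, bit10=1 (all 1) -> maybe => FALSE POSITIVE
False positives (alphabetical): yak

Answer: yak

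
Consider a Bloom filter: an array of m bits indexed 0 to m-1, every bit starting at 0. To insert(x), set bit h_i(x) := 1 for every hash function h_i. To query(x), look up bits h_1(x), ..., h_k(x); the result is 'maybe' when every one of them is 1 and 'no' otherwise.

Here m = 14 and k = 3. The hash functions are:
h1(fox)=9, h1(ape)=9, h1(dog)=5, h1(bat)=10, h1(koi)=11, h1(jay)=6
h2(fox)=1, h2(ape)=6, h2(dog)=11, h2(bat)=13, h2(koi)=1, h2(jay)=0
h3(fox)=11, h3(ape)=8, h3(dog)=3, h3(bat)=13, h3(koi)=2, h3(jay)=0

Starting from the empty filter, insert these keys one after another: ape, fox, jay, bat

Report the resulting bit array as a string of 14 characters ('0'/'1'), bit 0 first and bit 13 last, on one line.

Start: bits=00000000000000
After insert 'ape': sets bits 6 8 9 -> bits=00000010110000
After insert 'fox': sets bits 1 9 11 -> bits=01000010110100
After insert 'jay': sets bits 0 6 -> bits=11000010110100
After insert 'bat': sets bits 10 13 -> bits=11000010111101

Answer: 11000010111101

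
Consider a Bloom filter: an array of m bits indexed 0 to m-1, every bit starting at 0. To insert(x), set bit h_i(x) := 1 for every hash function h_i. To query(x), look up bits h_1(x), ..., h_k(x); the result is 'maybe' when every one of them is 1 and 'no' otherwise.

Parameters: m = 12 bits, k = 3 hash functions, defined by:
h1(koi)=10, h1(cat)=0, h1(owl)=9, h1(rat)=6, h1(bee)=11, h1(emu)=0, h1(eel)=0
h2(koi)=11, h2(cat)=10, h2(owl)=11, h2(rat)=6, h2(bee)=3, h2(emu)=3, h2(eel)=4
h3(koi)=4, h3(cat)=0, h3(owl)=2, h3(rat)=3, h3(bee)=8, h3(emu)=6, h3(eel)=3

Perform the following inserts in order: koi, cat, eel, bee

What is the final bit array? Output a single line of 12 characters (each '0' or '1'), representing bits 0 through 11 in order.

Answer: 100110001011

Derivation:
Start: bits=000000000000
After insert 'koi': sets bits 4 10 11 -> bits=000010000011
After insert 'cat': sets bits 0 10 -> bits=100010000011
After insert 'eel': sets bits 0 3 4 -> bits=100110000011
After insert 'bee': sets bits 3 8 11 -> bits=100110001011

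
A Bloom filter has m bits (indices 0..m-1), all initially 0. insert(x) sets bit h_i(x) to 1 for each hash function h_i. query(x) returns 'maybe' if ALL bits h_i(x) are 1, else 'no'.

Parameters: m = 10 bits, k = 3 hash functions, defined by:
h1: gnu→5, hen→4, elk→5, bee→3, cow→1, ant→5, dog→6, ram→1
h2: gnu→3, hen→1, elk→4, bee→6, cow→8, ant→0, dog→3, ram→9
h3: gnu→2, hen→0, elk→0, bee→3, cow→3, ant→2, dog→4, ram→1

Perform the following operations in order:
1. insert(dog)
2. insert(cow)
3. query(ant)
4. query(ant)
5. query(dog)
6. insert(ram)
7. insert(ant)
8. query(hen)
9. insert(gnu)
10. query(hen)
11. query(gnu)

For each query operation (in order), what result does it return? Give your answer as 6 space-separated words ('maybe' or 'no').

Start: bits=0000000000
Op 1: insert dog -> sets bits 3 4 6 -> bits=0001101000
Op 2: insert cow -> sets bits 1 3 8 -> bits=0101101010
Op 3: query ant -> checks bit0=0, bit2=0, bit5=0 (has a 0) -> no
Op 4: query ant -> checks bit0=0, bit2=0, bit5=0 (has a 0) -> no
Op 5: query dog -> checks bit3=1, bit4=1, bit6=1 (all 1) -> maybe
Op 6: insert ram -> sets bits 1 9 -> bits=0101101011
Op 7: insert ant -> sets bits 0 2 5 -> bits=1111111011
Op 8: query hen -> checks bit0=1, bit1=1, bit4=1 (all 1) -> maybe
Op 9: insert gnu -> sets bits 2 3 5 -> bits=1111111011
Op 10: query hen -> checks bit0=1, bit1=1, bit4=1 (all 1) -> maybe
Op 11: query gnu -> checks bit2=1, bit3=1, bit5=1 (all 1) -> maybe
Query results in order: no no maybe maybe maybe maybe

Answer: no no maybe maybe maybe maybe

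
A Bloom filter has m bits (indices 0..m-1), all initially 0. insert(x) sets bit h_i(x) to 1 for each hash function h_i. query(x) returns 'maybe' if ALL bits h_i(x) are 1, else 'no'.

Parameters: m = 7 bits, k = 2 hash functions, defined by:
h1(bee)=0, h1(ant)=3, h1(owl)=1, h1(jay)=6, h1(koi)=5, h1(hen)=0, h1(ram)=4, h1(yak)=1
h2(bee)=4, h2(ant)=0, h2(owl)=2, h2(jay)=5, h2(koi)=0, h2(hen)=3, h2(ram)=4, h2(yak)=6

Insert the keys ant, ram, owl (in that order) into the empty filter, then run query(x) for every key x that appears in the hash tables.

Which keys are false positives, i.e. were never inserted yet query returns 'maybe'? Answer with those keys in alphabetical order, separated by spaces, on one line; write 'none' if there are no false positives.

Answer: bee hen

Derivation:
Start: bits=0000000
After insert 'ant': sets bits 0 3 -> bits=1001000
After insert 'ram': sets bits 4 -> bits=1001100
After insert 'owl': sets bits 1 2 -> bits=1111100
Not inserted: bee hen jay koi yak — query each against bits=1111100:
query bee: checks bit0=1, bit4=1 (all 1) -> maybe => FALSE POSITIVE
query hen: checks bit0=1, bit3=1 (all 1) -> maybe => FALSE POSITIVE
query jay: checks bit5=0, bit6=0 (has a 0) -> no => not a false positive
query koi: checks bit0=1, bit5=0 (has a 0) -> no => not a false positive
query yak: checks bit1=1, bit6=0 (has a 0) -> no => not a false positive
False positives (alphabetical): bee hen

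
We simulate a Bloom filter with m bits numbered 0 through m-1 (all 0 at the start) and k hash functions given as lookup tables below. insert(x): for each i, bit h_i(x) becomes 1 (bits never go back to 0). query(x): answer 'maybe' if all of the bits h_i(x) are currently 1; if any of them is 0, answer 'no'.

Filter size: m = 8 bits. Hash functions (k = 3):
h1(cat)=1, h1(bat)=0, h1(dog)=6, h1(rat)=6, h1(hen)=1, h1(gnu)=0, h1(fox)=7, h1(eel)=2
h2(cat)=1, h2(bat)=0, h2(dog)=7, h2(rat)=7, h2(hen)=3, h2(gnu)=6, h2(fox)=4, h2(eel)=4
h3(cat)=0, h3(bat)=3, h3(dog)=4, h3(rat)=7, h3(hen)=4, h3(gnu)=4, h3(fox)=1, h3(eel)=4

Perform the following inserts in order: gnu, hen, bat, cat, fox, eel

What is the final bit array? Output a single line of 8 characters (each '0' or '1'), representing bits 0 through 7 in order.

Answer: 11111011

Derivation:
Start: bits=00000000
After insert 'gnu': sets bits 0 4 6 -> bits=10001010
After insert 'hen': sets bits 1 3 4 -> bits=11011010
After insert 'bat': sets bits 0 3 -> bits=11011010
After insert 'cat': sets bits 0 1 -> bits=11011010
After insert 'fox': sets bits 1 4 7 -> bits=11011011
After insert 'eel': sets bits 2 4 -> bits=11111011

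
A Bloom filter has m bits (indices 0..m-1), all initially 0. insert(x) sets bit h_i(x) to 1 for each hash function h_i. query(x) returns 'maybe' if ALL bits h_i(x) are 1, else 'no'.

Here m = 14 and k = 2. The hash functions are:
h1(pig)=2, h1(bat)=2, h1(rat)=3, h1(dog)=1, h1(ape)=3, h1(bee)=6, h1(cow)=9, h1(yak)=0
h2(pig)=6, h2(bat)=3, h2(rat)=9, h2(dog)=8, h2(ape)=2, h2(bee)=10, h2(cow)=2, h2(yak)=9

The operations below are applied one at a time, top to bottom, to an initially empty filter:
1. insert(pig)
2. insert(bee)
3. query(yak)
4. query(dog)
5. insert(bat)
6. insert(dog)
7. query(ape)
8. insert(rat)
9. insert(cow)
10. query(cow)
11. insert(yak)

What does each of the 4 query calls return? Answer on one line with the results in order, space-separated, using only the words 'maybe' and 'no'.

Answer: no no maybe maybe

Derivation:
Start: bits=00000000000000
Op 1: insert pig -> sets bits 2 6 -> bits=00100010000000
Op 2: insert bee -> sets bits 6 10 -> bits=00100010001000
Op 3: query yak -> checks bit0=0, bit9=0 (has a 0) -> no
Op 4: query dog -> checks bit1=0, bit8=0 (has a 0) -> no
Op 5: insert bat -> sets bits 2 3 -> bits=00110010001000
Op 6: insert dog -> sets bits 1 8 -> bits=01110010101000
Op 7: query ape -> checks bit2=1, bit3=1 (all 1) -> maybe
Op 8: insert rat -> sets bits 3 9 -> bits=01110010111000
Op 9: insert cow -> sets bits 2 9 -> bits=01110010111000
Op 10: query cow -> checks bit2=1, bit9=1 (all 1) -> maybe
Op 11: insert yak -> sets bits 0 9 -> bits=11110010111000
Query results in order: no no maybe maybe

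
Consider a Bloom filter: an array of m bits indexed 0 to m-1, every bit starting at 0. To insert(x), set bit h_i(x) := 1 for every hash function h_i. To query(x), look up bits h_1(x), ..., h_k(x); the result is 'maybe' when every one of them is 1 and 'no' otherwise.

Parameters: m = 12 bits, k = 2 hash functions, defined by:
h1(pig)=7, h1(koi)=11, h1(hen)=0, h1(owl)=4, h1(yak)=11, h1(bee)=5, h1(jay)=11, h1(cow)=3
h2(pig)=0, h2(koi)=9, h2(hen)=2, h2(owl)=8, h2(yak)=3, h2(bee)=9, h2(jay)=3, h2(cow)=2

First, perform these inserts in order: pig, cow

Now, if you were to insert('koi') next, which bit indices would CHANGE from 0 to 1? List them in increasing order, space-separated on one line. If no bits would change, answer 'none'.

Start: bits=000000000000
After insert 'pig': sets bits 0 7 -> bits=100000010000
After insert 'cow': sets bits 2 3 -> bits=101100010000
insert 'koi' would touch bits 9 11; currently bit9=0, bit11=0
Bits that are 0 among those (would change 0->1): 9 11

Answer: 9 11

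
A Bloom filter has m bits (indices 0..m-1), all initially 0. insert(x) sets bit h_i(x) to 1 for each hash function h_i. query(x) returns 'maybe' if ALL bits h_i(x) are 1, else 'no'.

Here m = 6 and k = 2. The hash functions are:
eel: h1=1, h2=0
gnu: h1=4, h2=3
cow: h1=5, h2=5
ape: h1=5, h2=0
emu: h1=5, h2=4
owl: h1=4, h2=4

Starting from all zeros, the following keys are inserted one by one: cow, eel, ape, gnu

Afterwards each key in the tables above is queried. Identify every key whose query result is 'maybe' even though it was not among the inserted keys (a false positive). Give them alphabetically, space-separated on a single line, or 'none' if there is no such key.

Start: bits=000000
After insert 'cow': sets bits 5 -> bits=000001
After insert 'eel': sets bits 0 1 -> bits=110001
After insert 'ape': sets bits 0 5 -> bits=110001
After insert 'gnu': sets bits 3 4 -> bits=110111
Not inserted: emu owl — query each against bits=110111:
query emu: checks bit4=1, bit5=1 (all 1) -> maybe => FALSE POSITIVE
query owl: checks bit4=1 (all 1) -> maybe => FALSE POSITIVE
False positives (alphabetical): emu owl

Answer: emu owl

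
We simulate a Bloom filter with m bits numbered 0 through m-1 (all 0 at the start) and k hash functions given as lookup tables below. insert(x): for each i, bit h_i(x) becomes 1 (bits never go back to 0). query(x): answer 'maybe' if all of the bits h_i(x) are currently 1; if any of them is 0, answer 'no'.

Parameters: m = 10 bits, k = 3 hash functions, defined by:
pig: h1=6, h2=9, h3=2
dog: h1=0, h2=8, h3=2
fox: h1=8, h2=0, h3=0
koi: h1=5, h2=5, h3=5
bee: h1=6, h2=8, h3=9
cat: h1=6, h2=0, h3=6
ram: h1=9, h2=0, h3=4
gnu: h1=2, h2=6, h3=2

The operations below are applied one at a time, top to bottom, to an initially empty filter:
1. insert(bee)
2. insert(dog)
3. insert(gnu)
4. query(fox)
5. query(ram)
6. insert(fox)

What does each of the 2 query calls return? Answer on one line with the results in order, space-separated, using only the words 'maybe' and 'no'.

Answer: maybe no

Derivation:
Start: bits=0000000000
Op 1: insert bee -> sets bits 6 8 9 -> bits=0000001011
Op 2: insert dog -> sets bits 0 2 8 -> bits=1010001011
Op 3: insert gnu -> sets bits 2 6 -> bits=1010001011
Op 4: query fox -> checks bit0=1, bit8=1 (all 1) -> maybe
Op 5: query ram -> checks bit0=1, bit4=0, bit9=1 (has a 0) -> no
Op 6: insert fox -> sets bits 0 8 -> bits=1010001011
Query results in order: maybe no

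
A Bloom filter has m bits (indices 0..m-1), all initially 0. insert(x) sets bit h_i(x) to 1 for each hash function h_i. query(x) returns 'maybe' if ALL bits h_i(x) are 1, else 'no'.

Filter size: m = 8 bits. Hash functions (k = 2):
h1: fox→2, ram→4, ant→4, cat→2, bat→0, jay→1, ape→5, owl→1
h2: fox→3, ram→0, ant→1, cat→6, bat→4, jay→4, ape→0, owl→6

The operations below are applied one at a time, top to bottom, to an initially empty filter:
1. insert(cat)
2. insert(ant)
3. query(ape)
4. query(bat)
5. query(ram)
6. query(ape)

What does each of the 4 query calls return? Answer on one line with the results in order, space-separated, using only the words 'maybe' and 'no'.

Start: bits=00000000
Op 1: insert cat -> sets bits 2 6 -> bits=00100010
Op 2: insert ant -> sets bits 1 4 -> bits=01101010
Op 3: query ape -> checks bit0=0, bit5=0 (has a 0) -> no
Op 4: query bat -> checks bit0=0, bit4=1 (has a 0) -> no
Op 5: query ram -> checks bit0=0, bit4=1 (has a 0) -> no
Op 6: query ape -> checks bit0=0, bit5=0 (has a 0) -> no
Query results in order: no no no no

Answer: no no no no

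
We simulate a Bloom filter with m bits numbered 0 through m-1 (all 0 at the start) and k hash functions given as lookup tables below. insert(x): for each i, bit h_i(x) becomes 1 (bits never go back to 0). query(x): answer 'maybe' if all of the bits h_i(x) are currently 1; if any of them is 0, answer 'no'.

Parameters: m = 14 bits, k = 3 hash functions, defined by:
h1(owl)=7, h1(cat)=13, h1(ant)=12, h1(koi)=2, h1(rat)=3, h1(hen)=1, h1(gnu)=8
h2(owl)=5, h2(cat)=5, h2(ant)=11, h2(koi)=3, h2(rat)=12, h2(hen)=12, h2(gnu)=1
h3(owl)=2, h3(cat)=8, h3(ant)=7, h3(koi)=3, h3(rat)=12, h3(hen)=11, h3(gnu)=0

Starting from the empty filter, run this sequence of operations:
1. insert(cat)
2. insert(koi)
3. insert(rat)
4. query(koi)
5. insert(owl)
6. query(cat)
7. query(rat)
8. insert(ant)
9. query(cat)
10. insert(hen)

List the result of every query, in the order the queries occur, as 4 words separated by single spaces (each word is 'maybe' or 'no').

Answer: maybe maybe maybe maybe

Derivation:
Start: bits=00000000000000
Op 1: insert cat -> sets bits 5 8 13 -> bits=00000100100001
Op 2: insert koi -> sets bits 2 3 -> bits=00110100100001
Op 3: insert rat -> sets bits 3 12 -> bits=00110100100011
Op 4: query koi -> checks bit2=1, bit3=1 (all 1) -> maybe
Op 5: insert owl -> sets bits 2 5 7 -> bits=00110101100011
Op 6: query cat -> checks bit5=1, bit8=1, bit13=1 (all 1) -> maybe
Op 7: query rat -> checks bit3=1, bit12=1 (all 1) -> maybe
Op 8: insert ant -> sets bits 7 11 12 -> bits=00110101100111
Op 9: query cat -> checks bit5=1, bit8=1, bit13=1 (all 1) -> maybe
Op 10: insert hen -> sets bits 1 11 12 -> bits=01110101100111
Query results in order: maybe maybe maybe maybe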